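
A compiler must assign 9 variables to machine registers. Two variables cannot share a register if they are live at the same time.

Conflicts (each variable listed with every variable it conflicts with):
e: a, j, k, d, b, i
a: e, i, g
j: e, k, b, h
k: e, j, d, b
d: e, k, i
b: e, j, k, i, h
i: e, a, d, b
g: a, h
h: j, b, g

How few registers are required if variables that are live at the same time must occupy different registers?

4

e, j, k, b all conflict with each other, so at least 4 registers are needed.
4 registers suffice: register 1 → {e, h}; register 2 → {a, d, b}; register 3 → {j, i, g}; register 4 → {k}. Every pair that conflicts lands in different registers.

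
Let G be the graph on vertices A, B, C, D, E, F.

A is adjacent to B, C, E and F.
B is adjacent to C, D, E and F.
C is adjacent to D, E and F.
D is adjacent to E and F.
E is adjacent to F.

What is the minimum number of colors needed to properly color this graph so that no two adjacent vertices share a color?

B, C, D, E, F are mutually adjacent (a clique of size 5), so at least 5 colors are needed.
5 colors suffice: color 1 → {E}; color 2 → {B}; color 3 → {F}; color 4 → {C}; color 5 → {A, D}. Each edge has distinct colors on its endpoints.

5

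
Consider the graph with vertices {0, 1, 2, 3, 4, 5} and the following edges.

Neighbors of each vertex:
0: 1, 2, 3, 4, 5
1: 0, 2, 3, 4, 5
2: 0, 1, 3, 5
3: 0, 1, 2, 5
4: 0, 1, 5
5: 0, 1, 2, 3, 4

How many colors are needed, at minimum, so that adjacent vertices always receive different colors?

0, 1, 2, 3, 5 are pairwise adjacent (a clique of size 5), so at least 5 colors are needed.
5 colors suffice: color red → {5}; color blue → {0}; color green → {1}; color yellow → {3, 4}; color purple → {2}. Each edge has distinct colors on its endpoints.

5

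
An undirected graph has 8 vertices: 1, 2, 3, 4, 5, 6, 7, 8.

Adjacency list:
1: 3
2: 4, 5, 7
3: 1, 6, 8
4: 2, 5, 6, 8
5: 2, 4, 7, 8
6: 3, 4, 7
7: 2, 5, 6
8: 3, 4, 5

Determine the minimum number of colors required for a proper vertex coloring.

2, 5, 7 are pairwise adjacent, so at least 3 colors are needed.
3 colors suffice: color red → {1, 5, 6}; color blue → {3, 4, 7}; color green → {2, 8}. Each edge has distinct colors on its endpoints.

3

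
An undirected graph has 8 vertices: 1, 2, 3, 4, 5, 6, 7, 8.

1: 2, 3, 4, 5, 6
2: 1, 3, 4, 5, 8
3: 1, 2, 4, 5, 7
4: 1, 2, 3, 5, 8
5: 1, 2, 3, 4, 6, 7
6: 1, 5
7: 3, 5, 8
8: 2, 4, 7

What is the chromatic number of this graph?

5

1, 2, 3, 4, 5 form a clique, so at least 5 colors are needed.
One proper 5-coloring: 1=b, 2=e, 3=d, 4=c, 5=a, 6=c, 7=b, 8=a. Each edge has distinct colors on its endpoints.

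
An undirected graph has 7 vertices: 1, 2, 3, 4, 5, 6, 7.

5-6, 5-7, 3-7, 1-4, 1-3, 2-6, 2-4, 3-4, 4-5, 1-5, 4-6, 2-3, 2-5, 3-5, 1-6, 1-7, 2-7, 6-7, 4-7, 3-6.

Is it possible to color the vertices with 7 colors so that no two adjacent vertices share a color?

The chromatic number is 6. 1, 3, 4, 5, 6, 7 are pairwise adjacent (a clique of size 6), so at least 6 colors are needed.
A valid assignment using 6 colors: 1=f, 2=f, 3=c, 4=b, 5=d, 6=e, 7=a.
Since 7 ≥ 6, a proper 7-coloring certainly exists.

Yes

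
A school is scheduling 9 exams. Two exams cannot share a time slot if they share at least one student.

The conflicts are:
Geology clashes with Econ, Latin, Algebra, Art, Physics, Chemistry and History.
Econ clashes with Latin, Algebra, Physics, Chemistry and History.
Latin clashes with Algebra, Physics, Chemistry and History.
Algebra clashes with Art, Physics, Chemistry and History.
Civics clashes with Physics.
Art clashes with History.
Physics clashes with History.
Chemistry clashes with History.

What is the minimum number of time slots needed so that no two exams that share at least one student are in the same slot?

Geology, Econ, Latin, Algebra, Chemistry, History all conflict with each other, so at least 6 time slots are needed.
6 time slots suffice: time slot 1 → {Geology, Civics}; time slot 2 → {Algebra}; time slot 3 → {History}; time slot 4 → {Econ, Art}; time slot 5 → {Physics, Chemistry}; time slot 6 → {Latin}. Each listed conflict is separated.

6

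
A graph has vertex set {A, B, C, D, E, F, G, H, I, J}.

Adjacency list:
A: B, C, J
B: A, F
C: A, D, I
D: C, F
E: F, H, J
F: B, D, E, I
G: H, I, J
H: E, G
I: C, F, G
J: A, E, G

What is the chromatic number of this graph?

The cycle J-A-B-F-E-J has odd length 5, so it cannot be 2-colored; at least 3 colors are needed.
3 colors suffice: color 1 → {C, F, G}; color 2 → {A, D, E, I}; color 3 → {B, H, J}. No two adjacent vertices share a color.

3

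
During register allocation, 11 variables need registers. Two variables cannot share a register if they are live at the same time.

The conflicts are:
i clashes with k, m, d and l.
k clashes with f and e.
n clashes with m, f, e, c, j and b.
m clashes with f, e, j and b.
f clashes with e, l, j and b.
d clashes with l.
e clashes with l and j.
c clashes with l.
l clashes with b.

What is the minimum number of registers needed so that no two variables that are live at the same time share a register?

n, m, f, e, j are mutually in conflict, so at least 5 registers are needed.
5 registers suffice: register 1 → {i, f, c}; register 2 → {k, m, l}; register 3 → {n, d}; register 4 → {e, b}; register 5 → {j}. Every pair that conflicts lands in different registers.

5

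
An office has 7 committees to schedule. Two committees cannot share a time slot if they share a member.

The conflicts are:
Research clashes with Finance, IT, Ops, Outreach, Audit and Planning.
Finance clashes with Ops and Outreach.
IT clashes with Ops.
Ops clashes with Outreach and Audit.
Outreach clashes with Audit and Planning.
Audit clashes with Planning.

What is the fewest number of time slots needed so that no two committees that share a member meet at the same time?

Research, Ops, Outreach, Audit all conflict with each other, so at least 4 time slots are needed.
A valid assignment using 4 time slots: Research=1, Finance=4, IT=2, Ops=3, Outreach=2, Audit=4, Planning=3. Every pair that conflicts lands in different time slots.

4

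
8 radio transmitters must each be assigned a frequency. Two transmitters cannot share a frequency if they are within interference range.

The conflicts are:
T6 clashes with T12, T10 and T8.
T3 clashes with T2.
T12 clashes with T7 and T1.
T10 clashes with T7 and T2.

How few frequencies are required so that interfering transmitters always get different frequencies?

2

T12 and T1 conflict, so at least 2 frequencies are needed.
2 frequencies suffice: T6=2, T3=1, T12=1, T10=1, T7=2, T1=2, T8=1, T2=2. No two conflicting transmitters share a frequency.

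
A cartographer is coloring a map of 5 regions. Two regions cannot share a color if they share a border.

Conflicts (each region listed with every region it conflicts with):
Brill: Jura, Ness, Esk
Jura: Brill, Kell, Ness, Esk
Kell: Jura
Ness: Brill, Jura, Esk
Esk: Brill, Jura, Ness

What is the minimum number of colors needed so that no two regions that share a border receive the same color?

4

Brill, Jura, Ness, Esk are mutually in conflict, so at least 4 colors are needed.
A valid assignment using 4 colors: Brill=2, Jura=1, Kell=2, Ness=4, Esk=3. Every pair that conflicts lands in different colors.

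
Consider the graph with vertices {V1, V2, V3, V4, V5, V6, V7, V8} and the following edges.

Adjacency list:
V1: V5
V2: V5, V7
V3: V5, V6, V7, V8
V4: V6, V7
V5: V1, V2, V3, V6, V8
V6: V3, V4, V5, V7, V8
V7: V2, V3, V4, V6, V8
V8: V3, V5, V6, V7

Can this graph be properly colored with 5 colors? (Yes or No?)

Yes

The chromatic number is 4. V3, V6, V7, V8 are pairwise adjacent (a clique of size 4), so at least 4 colors are needed.
4 colors suffice: color R → {V5, V7}; color B → {V1, V2, V6}; color G → {V4, V8}; color Y → {V3}.
Since 5 ≥ 4, a proper 5-coloring certainly exists.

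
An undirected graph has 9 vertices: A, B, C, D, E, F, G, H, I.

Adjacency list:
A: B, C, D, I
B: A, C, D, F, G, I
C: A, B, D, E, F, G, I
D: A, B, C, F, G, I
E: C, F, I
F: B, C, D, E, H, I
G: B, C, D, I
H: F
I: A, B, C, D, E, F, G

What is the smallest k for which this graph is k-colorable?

B, C, D, G, I are mutually adjacent (a clique of size 5), so at least 5 colors are needed.
5 colors suffice: color red → {H, I}; color blue → {C}; color green → {B, E}; color yellow → {A, F, G}; color purple → {D}. Every edge joins two different colors.

5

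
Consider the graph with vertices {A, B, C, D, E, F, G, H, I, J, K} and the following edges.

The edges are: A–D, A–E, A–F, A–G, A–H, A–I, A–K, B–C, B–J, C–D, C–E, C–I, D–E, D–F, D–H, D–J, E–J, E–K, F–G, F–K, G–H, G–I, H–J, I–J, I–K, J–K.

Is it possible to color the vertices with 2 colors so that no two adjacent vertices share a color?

No

I, J, K are pairwise adjacent, so at least 3 colors are needed.
So 2 colors are not enough.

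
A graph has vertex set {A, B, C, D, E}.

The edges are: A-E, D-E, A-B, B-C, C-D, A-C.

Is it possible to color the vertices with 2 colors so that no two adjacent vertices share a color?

A, B, C form a triangle, so at least 3 colors are needed.
So 2 colors are not enough.

No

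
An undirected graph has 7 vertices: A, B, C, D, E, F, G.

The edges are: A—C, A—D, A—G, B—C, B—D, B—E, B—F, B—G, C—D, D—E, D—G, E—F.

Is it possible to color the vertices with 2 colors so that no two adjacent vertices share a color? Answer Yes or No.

No

B, D, G are pairwise adjacent, so at least 3 colors are needed.
So 2 colors are not enough.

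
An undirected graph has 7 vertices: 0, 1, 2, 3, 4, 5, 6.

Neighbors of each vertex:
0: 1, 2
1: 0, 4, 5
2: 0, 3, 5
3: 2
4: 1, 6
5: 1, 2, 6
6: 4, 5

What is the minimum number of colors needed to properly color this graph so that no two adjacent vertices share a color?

0 and 1 are adjacent, so at least 2 colors are needed.
A valid assignment using 2 colors: 0=b, 1=a, 2=a, 3=b, 4=b, 5=b, 6=a. No two adjacent vertices share a color.

2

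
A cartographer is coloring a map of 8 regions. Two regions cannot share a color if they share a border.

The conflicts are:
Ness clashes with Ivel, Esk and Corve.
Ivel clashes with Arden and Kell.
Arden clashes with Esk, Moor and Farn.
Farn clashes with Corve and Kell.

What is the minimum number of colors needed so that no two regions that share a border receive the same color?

3

The cycle Ness-Corve-Farn-Arden-Esk-Ness has odd length 5, so it cannot be 2-colored; at least 3 colors are needed.
3 colors suffice: color 1 → {Ness, Arden, Kell}; color 2 → {Ivel, Esk, Moor, Farn}; color 3 → {Corve}. Each listed conflict is separated.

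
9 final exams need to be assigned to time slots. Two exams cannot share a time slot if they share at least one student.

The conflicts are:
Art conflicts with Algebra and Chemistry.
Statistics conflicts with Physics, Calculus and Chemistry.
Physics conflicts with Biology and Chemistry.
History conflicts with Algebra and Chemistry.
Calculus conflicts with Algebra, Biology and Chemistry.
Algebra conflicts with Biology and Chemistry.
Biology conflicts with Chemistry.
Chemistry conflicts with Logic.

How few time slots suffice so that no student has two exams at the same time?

4

Calculus, Algebra, Biology, Chemistry pairwise conflict, so at least 4 time slots are needed.
4 time slots suffice: Art=3, Statistics=4, Physics=2, History=3, Calculus=3, Algebra=2, Biology=4, Chemistry=1, Logic=2. No two conflicting exams share a time slot.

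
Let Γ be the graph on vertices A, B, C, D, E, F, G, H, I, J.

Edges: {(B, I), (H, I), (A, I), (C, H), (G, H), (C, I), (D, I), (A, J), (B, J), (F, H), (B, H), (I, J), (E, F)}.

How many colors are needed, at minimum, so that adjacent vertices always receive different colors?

B, H, I are mutually adjacent, so at least 3 colors are needed.
One proper 3-coloring: A=3, B=3, C=3, D=2, E=2, F=1, G=1, H=2, I=1, J=2. Each edge has distinct colors on its endpoints.

3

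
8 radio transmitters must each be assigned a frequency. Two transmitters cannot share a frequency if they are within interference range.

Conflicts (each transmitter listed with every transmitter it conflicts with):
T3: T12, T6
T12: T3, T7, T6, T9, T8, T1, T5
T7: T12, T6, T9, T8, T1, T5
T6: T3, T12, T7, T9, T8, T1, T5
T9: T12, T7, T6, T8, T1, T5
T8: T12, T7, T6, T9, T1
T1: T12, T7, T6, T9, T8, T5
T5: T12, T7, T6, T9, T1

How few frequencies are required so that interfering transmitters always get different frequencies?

T12, T7, T6, T9, T1, T5 pairwise conflict, so at least 6 frequencies are needed.
6 frequencies suffice: frequency 1 → {T6}; frequency 2 → {T12}; frequency 3 → {T3, T9}; frequency 4 → {T1}; frequency 5 → {T7}; frequency 6 → {T8, T5}. Each listed conflict is separated.

6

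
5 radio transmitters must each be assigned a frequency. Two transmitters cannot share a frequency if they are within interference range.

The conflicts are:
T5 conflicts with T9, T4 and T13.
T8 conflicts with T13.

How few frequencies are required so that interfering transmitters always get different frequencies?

2

T5 and T13 conflict, so at least 2 frequencies are needed.
A valid assignment using 2 frequencies: T5=1, T8=1, T9=2, T4=2, T13=2. No two conflicting transmitters share a frequency.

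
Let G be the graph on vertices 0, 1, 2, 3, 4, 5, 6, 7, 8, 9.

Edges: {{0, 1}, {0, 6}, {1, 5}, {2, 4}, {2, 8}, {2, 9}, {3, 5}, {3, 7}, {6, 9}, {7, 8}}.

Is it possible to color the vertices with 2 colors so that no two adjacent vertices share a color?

The cycle 3-7-8-2-9-6-0-1-5-3 has odd length 9, so it cannot be 2-colored; at least 3 colors are needed.
So 2 colors are not enough.

No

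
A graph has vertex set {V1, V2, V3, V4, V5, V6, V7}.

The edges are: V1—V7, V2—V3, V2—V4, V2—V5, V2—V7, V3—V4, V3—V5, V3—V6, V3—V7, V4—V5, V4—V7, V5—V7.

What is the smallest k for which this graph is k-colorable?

V2, V3, V4, V5, V7 form a clique, so at least 5 colors are needed.
5 colors suffice: color red → {V1, V3}; color blue → {V6, V7}; color green → {V4}; color yellow → {V5}; color purple → {V2}. Every edge joins two different colors.

5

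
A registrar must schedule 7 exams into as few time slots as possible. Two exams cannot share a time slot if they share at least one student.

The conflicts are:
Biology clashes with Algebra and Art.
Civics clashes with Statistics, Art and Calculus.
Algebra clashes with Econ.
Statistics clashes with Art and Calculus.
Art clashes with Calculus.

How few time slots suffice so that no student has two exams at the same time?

Civics, Statistics, Art, Calculus pairwise conflict, so at least 4 time slots are needed.
A valid assignment using 4 time slots: Biology=2, Civics=4, Algebra=1, Statistics=3, Econ=2, Art=1, Calculus=2. Each listed conflict is separated.

4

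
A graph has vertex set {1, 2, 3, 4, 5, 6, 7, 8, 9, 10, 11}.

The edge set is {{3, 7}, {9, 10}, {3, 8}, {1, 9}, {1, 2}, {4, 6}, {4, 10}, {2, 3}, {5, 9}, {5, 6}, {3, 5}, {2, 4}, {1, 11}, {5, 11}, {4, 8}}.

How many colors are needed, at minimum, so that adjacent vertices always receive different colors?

The cycle 4-6-5-3-2-4 has odd length 5, so it cannot be 2-colored; at least 3 colors are needed.
A valid assignment using 3 colors: 1=red, 2=green, 3=blue, 4=red, 5=red, 6=blue, 7=red, 8=green, 9=blue, 10=green, 11=blue. Each edge has distinct colors on its endpoints.

3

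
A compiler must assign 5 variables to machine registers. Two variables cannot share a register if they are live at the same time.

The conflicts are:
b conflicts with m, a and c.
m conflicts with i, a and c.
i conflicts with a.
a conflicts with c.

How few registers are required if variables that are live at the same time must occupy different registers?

4

b, m, a, c are mutually in conflict, so at least 4 registers are needed.
4 registers suffice: b=4, m=2, i=3, a=1, c=3. No two conflicting variables share a register.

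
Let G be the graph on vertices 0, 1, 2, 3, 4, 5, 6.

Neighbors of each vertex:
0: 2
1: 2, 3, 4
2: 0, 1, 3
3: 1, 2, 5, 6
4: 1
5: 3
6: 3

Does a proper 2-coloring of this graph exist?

No

1, 2, 3 are pairwise adjacent, so at least 3 colors are needed.
So 2 colors are not enough.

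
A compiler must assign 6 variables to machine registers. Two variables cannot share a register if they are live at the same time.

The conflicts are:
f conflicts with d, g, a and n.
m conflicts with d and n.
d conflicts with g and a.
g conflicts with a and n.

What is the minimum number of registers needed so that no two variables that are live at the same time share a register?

f, d, g, a all conflict with each other, so at least 4 registers are needed.
Using 4 registers: f=3, m=1, d=2, g=1, a=4, n=2. No two conflicting variables share a register.

4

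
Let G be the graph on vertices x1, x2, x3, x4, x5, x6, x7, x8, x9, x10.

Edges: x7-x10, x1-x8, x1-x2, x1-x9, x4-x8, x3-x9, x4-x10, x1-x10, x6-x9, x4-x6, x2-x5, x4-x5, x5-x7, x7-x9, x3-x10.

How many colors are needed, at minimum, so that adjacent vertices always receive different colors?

The cycle x1-x10-x4-x6-x9-x1 has odd length 5, so it cannot be 2-colored; at least 3 colors are needed.
3 colors suffice: x1=1, x2=3, x3=1, x4=1, x5=2, x6=3, x7=1, x8=2, x9=2, x10=2. No two adjacent vertices share a color.

3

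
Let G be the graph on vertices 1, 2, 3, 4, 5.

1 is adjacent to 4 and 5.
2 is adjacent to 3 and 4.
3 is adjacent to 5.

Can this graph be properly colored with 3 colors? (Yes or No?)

The chromatic number is 3. The cycle 2-4-1-5-3-2 has odd length 5, so it cannot be 2-colored; at least 3 colors are needed.
3 colors suffice: color red → {1, 2}; color blue → {3, 4}; color green → {5}.
That is already a proper 3-coloring.

Yes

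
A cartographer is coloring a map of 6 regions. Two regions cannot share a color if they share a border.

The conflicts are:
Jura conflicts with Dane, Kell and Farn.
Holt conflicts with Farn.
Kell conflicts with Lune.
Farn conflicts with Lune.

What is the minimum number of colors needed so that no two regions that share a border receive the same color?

2

Jura and Dane conflict, so at least 2 colors are needed.
A valid assignment using 2 colors: Jura=1, Holt=1, Dane=2, Kell=2, Farn=2, Lune=1. Every pair that conflicts lands in different colors.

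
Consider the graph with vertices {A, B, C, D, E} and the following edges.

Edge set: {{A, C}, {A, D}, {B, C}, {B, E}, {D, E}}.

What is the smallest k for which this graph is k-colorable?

The cycle A-C-B-E-D-A has odd length 5, so it cannot be 2-colored; at least 3 colors are needed.
A valid assignment using 3 colors: A=1, B=1, C=2, D=3, E=2. No two adjacent vertices share a color.

3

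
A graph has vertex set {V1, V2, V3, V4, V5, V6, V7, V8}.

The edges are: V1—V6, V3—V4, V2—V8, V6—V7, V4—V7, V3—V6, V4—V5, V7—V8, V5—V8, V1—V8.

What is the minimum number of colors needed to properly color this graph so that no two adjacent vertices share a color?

V7 and V8 are adjacent, so at least 2 colors are needed.
2 colors suffice: color R → {V4, V6, V8}; color B → {V1, V2, V3, V5, V7}. No two adjacent vertices share a color.

2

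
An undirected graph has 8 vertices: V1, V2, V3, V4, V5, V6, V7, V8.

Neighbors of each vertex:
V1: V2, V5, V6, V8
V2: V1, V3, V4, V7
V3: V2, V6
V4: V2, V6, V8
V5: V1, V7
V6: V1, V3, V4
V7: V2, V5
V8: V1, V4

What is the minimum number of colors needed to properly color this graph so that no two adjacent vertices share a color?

V2 and V4 are adjacent, so at least 2 colors are needed.
A valid assignment using 2 colors: V1=2, V2=1, V3=2, V4=2, V5=1, V6=1, V7=2, V8=1. Every edge joins two different colors.

2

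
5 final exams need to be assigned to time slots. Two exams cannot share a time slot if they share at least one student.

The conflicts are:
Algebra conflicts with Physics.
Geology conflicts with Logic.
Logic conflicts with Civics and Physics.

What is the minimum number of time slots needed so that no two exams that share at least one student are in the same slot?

Geology and Logic conflict, so at least 2 time slots are needed.
2 time slots suffice: Algebra=1, Geology=2, Logic=1, Civics=2, Physics=2. No two conflicting exams share a time slot.

2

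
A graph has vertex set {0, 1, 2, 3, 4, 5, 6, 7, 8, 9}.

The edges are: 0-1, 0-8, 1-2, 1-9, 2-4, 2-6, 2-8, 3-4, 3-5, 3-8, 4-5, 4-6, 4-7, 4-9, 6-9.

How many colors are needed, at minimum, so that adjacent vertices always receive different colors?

3, 4, 5 are pairwise adjacent, so at least 3 colors are needed.
One proper 3-coloring: 0=blue, 1=red, 2=blue, 3=blue, 4=red, 5=green, 6=green, 7=blue, 8=red, 9=blue. Each edge has distinct colors on its endpoints.

3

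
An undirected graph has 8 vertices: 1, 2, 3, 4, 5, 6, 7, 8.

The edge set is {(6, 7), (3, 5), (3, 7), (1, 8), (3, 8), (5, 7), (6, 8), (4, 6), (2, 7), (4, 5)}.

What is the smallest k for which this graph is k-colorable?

3

3, 5, 7 form a triangle, so at least 3 colors are needed.
3 colors suffice: color red → {4, 7, 8}; color blue → {1, 2, 5, 6}; color green → {3}. Each edge has distinct colors on its endpoints.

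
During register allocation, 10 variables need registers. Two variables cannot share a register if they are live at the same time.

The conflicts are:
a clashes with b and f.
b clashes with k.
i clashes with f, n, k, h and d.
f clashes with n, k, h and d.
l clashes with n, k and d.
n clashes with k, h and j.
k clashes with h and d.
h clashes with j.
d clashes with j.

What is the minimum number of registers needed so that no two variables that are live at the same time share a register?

5

i, f, n, k, h are mutually in conflict, so at least 5 registers are needed.
5 registers suffice: register 1 → {a, k, j}; register 2 → {b, n, d}; register 3 → {f, l}; register 4 → {i}; register 5 → {h}. Every pair that conflicts lands in different registers.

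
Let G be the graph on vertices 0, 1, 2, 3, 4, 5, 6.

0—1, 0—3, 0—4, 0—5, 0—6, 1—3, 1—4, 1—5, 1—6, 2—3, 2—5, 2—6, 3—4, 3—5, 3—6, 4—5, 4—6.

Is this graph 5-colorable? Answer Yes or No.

The chromatic number is 5. 0, 1, 3, 4, 5 are pairwise adjacent (a clique of size 5), so at least 5 colors are needed.
5 colors suffice: color red → {3}; color blue → {2, 4}; color green → {5, 6}; color yellow → {1}; color purple → {0}.
That is already a proper 5-coloring.

Yes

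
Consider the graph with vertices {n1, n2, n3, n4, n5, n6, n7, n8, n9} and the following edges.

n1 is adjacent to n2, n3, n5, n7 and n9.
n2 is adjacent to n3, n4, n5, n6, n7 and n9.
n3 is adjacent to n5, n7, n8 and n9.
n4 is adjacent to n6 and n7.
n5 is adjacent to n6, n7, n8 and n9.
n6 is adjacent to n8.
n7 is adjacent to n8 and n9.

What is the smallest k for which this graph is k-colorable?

6

n1, n2, n3, n5, n7, n9 are mutually adjacent (a clique of size 6), so at least 6 colors are needed.
6 colors suffice: color 1 → {n6, n7}; color 2 → {n4, n5}; color 3 → {n2, n8}; color 4 → {n3}; color 5 → {n9}; color 6 → {n1}. Every edge joins two different colors.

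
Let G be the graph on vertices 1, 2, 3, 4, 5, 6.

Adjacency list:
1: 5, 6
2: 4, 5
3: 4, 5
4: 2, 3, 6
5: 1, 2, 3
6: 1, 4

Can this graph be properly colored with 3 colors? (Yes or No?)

Yes

The chromatic number is 3. The cycle 4-6-1-5-3-4 has odd length 5, so it cannot be 2-colored; at least 3 colors are needed.
3 colors suffice: color a → {4, 5}; color b → {1, 2, 3}; color c → {6}.
That is already a proper 3-coloring.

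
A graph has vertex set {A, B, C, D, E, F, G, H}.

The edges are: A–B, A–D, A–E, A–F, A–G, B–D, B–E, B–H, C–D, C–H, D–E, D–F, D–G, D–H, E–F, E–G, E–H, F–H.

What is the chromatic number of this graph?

4

A, D, E, F are mutually adjacent (a clique of size 4), so at least 4 colors are needed.
4 colors suffice: color 1 → {D}; color 2 → {C, E}; color 3 → {A, H}; color 4 → {B, F, G}. No two adjacent vertices share a color.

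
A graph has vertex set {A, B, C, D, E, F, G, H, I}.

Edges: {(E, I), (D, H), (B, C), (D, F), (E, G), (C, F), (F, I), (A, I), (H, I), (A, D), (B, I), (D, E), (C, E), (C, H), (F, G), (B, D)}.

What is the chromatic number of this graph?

B and I are adjacent, so at least 2 colors are needed.
2 colors suffice: color red → {C, D, G, I}; color blue → {A, B, E, F, H}. Every edge joins two different colors.

2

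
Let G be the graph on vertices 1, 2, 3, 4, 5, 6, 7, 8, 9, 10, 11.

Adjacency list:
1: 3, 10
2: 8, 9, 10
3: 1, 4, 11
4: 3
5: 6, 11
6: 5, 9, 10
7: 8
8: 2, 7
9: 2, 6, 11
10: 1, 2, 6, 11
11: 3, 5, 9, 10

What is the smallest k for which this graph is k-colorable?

2 and 8 are adjacent, so at least 2 colors are needed.
2 colors suffice: color a → {3, 5, 8, 9, 10}; color b → {1, 2, 4, 6, 7, 11}. No two adjacent vertices share a color.

2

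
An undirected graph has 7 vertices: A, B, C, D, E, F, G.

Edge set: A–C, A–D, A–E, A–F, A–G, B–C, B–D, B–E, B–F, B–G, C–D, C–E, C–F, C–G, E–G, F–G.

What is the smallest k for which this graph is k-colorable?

B, C, E, G are pairwise adjacent (a clique of size 4), so at least 4 colors are needed.
4 colors suffice: color 1 → {C}; color 2 → {D, G}; color 3 → {A, B}; color 4 → {E, F}. Each edge has distinct colors on its endpoints.

4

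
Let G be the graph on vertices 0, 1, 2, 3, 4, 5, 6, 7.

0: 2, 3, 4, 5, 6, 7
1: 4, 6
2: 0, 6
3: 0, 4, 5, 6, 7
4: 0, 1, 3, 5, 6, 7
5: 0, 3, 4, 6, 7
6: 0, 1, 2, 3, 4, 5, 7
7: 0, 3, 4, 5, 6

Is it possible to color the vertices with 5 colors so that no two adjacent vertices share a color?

No

0, 3, 4, 5, 6, 7 are mutually adjacent (a clique of size 6), so at least 6 colors are needed.
So 5 colors are not enough.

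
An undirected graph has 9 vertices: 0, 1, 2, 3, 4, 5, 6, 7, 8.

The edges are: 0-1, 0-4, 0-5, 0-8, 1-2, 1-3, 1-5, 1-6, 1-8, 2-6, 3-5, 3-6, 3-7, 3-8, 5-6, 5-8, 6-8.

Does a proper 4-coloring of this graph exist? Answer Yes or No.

No

1, 3, 5, 6, 8 are mutually adjacent (a clique of size 5), so at least 5 colors are needed.
So 4 colors are not enough.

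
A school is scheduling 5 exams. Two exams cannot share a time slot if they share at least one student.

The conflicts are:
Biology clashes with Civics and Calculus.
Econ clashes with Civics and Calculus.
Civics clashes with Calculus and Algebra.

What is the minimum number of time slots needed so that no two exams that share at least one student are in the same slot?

3

Biology, Civics, Calculus all conflict with each other, so at least 3 time slots are needed.
3 time slots suffice: time slot 1 → {Civics}; time slot 2 → {Calculus, Algebra}; time slot 3 → {Biology, Econ}. No two conflicting exams share a time slot.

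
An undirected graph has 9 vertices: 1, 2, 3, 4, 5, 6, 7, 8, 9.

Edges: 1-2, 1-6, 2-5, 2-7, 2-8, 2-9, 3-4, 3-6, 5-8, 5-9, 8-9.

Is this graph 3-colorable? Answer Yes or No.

2, 5, 8, 9 form a clique, so at least 4 colors are needed.
So 3 colors are not enough.

No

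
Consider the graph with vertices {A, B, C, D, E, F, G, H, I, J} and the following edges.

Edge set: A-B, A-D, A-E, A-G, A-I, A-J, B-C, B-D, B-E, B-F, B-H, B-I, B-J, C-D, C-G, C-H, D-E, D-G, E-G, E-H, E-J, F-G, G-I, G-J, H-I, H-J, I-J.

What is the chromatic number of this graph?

A, G, I, J are pairwise adjacent (a clique of size 4), so at least 4 colors are needed.
4 colors suffice: color 1 → {B, G}; color 2 → {A, F, H}; color 3 → {D, J}; color 4 → {C, E, I}. Every edge joins two different colors.

4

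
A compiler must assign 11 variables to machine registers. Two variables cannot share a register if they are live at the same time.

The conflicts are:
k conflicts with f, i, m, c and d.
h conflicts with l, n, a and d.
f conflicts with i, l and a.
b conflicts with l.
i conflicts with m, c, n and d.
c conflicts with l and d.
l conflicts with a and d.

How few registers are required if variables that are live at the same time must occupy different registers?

k, i, c, d all conflict with each other, so at least 4 registers are needed.
4 registers suffice: register 1 → {i, l}; register 2 → {f, b, m, n, d}; register 3 → {k, h}; register 4 → {c, a}. No two conflicting variables share a register.

4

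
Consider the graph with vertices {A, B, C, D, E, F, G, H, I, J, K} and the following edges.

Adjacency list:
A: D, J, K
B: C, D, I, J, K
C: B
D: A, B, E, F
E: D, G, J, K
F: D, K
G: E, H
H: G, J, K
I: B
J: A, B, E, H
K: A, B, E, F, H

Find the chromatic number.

B and J are adjacent, so at least 2 colors are needed.
2 colors suffice: color 1 → {A, B, E, F, H}; color 2 → {C, D, G, I, J, K}. No two adjacent vertices share a color.

2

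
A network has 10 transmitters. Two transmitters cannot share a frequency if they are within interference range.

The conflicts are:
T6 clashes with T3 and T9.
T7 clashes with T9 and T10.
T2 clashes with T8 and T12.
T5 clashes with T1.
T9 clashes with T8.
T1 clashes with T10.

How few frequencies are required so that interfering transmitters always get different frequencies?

2

T5 and T1 conflict, so at least 2 frequencies are needed.
Using 2 frequencies: T6=2, T7=2, T2=1, T5=1, T3=1, T9=1, T8=2, T1=2, T12=2, T10=1. No two conflicting transmitters share a frequency.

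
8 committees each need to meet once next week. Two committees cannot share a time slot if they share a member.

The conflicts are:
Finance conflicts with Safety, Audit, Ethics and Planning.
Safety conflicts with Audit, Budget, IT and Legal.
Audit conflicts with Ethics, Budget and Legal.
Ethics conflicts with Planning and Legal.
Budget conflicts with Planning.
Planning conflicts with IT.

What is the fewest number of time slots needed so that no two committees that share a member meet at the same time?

Finance, Audit, Ethics are mutually in conflict, so at least 3 time slots are needed.
Using 3 time slots: Finance=3, Safety=2, Audit=1, Ethics=2, Budget=3, Planning=1, IT=3, Legal=3. Each listed conflict is separated.

3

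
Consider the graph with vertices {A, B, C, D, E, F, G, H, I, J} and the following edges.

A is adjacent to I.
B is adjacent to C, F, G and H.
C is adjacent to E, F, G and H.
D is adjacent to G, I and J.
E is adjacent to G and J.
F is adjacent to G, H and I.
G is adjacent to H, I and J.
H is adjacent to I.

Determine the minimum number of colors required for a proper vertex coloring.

5

B, C, F, G, H form a clique, so at least 5 colors are needed.
One proper 5-coloring: A=1, B=5, C=2, D=3, E=3, F=4, G=1, H=3, I=2, J=2. No two adjacent vertices share a color.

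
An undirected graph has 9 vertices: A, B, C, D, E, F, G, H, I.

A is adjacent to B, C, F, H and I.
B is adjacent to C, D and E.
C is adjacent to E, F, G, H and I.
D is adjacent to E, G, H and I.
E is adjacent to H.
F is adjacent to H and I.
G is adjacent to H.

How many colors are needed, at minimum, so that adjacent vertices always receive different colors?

4

A, C, F, I are pairwise adjacent (a clique of size 4), so at least 4 colors are needed.
4 colors suffice: A=green, B=blue, C=red, D=red, E=green, F=yellow, G=green, H=blue, I=blue. Each edge has distinct colors on its endpoints.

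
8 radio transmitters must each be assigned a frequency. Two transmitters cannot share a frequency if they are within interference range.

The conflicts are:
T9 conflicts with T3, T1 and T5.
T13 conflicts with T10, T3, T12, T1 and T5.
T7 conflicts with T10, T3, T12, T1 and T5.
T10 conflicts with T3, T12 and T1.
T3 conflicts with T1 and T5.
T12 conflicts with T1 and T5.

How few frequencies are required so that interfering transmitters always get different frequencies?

T7, T10, T3, T1 all conflict with each other, so at least 4 frequencies are needed.
4 frequencies suffice: T9=3, T13=4, T7=4, T10=3, T3=1, T12=1, T1=2, T5=2. Each listed conflict is separated.

4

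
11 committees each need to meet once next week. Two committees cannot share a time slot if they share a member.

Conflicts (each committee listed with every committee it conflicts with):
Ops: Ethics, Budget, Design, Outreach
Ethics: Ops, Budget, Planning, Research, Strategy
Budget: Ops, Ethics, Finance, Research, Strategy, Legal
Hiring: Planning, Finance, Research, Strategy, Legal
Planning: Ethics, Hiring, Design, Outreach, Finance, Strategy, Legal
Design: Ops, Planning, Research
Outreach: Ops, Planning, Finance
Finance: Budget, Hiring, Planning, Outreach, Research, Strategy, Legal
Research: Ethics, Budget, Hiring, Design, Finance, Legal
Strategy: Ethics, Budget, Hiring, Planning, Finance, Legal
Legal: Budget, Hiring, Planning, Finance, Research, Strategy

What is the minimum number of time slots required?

5

Hiring, Planning, Finance, Strategy, Legal are mutually in conflict, so at least 5 time slots are needed.
Using 5 time slots: Ops=1, Ethics=2, Budget=4, Hiring=4, Planning=1, Design=2, Outreach=3, Finance=2, Research=1, Strategy=5, Legal=3. Every pair that conflicts lands in different time slots.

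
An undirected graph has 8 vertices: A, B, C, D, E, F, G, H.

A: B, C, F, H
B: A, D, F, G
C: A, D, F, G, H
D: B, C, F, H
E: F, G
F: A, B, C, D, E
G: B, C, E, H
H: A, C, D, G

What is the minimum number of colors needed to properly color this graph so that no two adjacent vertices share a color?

A, C, H are mutually adjacent, so at least 3 colors are needed.
A valid assignment using 3 colors: A=3, B=1, C=1, D=3, E=1, F=2, G=3, H=2. Each edge has distinct colors on its endpoints.

3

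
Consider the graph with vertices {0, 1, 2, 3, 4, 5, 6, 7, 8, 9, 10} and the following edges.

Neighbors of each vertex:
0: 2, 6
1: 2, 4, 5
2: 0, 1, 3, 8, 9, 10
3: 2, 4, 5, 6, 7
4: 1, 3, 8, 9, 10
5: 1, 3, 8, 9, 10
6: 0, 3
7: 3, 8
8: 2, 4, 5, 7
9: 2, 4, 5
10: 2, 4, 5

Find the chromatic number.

4 and 9 are adjacent, so at least 2 colors are needed.
2 colors suffice: color red → {2, 4, 5, 6, 7}; color blue → {0, 1, 3, 8, 9, 10}. Every edge joins two different colors.

2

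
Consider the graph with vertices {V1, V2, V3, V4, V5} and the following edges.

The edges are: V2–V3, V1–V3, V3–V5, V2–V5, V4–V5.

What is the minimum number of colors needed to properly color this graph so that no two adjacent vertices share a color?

V2, V3, V5 are pairwise adjacent, so at least 3 colors are needed.
3 colors suffice: color R → {V1, V5}; color B → {V3, V4}; color G → {V2}. Each edge has distinct colors on its endpoints.

3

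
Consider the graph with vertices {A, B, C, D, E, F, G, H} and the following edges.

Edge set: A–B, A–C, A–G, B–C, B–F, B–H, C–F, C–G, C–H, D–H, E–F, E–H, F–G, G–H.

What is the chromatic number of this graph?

C, G, H are pairwise adjacent, so at least 3 colors are needed.
3 colors suffice: A=2, B=3, C=1, D=1, E=1, F=2, G=3, H=2. Each edge has distinct colors on its endpoints.

3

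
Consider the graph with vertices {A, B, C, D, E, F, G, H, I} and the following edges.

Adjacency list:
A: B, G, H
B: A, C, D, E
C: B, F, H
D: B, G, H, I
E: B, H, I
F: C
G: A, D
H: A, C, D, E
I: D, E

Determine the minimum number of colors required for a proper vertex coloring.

2

B and E are adjacent, so at least 2 colors are needed.
A valid assignment using 2 colors: A=2, B=1, C=2, D=2, E=2, F=1, G=1, H=1, I=1. No two adjacent vertices share a color.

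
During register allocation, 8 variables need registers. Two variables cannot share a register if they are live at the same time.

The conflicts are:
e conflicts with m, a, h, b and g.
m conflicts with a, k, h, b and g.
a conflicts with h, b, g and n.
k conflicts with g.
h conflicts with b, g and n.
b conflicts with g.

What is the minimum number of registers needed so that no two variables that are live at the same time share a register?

6

e, m, a, h, b, g all conflict with each other, so at least 6 registers are needed.
6 registers suffice: e=6, m=3, a=4, k=1, h=1, b=5, g=2, n=2. No two conflicting variables share a register.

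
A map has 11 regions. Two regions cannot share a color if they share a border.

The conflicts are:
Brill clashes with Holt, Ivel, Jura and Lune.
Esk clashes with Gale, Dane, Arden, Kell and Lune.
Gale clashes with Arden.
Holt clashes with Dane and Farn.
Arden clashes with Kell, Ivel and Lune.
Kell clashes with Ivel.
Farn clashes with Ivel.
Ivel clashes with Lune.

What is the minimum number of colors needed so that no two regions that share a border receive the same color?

Esk, Arden, Kell all conflict with each other, so at least 3 colors are needed.
3 colors suffice: color 1 → {Brill, Dane, Arden, Farn}; color 2 → {Esk, Holt, Ivel, Jura}; color 3 → {Gale, Kell, Lune}. Every pair that conflicts lands in different colors.

3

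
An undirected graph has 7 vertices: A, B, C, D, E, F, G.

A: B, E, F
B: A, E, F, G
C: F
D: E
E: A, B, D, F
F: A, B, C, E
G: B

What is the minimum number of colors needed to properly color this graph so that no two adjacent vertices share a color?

A, B, E, F form a clique, so at least 4 colors are needed.
One proper 4-coloring: A=yellow, B=green, C=red, D=blue, E=red, F=blue, G=red. No two adjacent vertices share a color.

4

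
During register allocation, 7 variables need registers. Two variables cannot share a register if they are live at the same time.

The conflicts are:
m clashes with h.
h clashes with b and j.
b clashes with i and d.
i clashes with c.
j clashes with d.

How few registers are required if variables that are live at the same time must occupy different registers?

2

b and i conflict, so at least 2 registers are needed.
2 registers suffice: register 1 → {h, i, d}; register 2 → {m, b, j, c}. No two conflicting variables share a register.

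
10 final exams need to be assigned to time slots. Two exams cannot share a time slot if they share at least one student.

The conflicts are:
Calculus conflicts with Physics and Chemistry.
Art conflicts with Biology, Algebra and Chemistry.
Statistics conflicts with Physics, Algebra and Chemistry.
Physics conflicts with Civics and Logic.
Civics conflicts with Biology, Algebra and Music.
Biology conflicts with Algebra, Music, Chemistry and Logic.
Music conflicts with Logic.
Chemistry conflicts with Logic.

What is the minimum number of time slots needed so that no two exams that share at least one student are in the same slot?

3

Art, Biology, Algebra are mutually in conflict, so at least 3 time slots are needed.
A valid assignment using 3 time slots: Calculus=3, Art=3, Statistics=3, Physics=1, Civics=3, Biology=1, Algebra=2, Music=2, Chemistry=2, Logic=3. Each listed conflict is separated.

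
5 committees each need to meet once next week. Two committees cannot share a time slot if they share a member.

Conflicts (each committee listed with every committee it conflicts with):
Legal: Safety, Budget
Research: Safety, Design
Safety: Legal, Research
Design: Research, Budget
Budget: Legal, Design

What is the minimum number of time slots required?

3

The cycle Design-Research-Safety-Legal-Budget-Design has odd length 5, so it cannot be 2-colored; at least 3 time slots are needed.
3 time slots suffice: time slot 1 → {Safety, Design}; time slot 2 → {Research, Budget}; time slot 3 → {Legal}. No two conflicting committees share a time slot.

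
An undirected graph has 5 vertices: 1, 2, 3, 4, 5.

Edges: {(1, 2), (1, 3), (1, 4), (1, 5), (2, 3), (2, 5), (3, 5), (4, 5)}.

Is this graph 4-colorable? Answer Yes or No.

Yes

The chromatic number is 4. 1, 2, 3, 5 are pairwise adjacent (a clique of size 4), so at least 4 colors are needed.
4 colors suffice: 1=b, 2=c, 3=d, 4=c, 5=a.
That is already a proper 4-coloring.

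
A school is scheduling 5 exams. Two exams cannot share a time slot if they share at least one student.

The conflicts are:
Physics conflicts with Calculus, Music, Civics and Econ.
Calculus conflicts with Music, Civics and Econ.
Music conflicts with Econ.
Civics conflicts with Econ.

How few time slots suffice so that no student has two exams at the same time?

4

Physics, Calculus, Civics, Econ all conflict with each other, so at least 4 time slots are needed.
A valid assignment using 4 time slots: Physics=2, Calculus=1, Music=4, Civics=4, Econ=3. Every pair that conflicts lands in different time slots.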